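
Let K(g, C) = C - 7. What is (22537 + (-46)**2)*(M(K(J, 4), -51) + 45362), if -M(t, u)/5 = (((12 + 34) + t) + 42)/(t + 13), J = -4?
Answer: 2234523267/2 ≈ 1.1173e+9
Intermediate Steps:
K(g, C) = -7 + C
M(t, u) = -5*(88 + t)/(13 + t) (M(t, u) = -5*(((12 + 34) + t) + 42)/(t + 13) = -5*((46 + t) + 42)/(13 + t) = -5*(88 + t)/(13 + t))
(22537 + (-46)**2)*(M(K(J, 4), -51) + 45362) = (22537 + (-46)**2)*(5*(-88 - (-7 + 4))/(13 + (-7 + 4)) + 45362) = (22537 + 2116)*(5*(-88 - 1*(-3))/(13 - 3) + 45362) = 24653*(5*(-88 + 3)/10 + 45362) = 24653*(5*(1/10)*(-85) + 45362) = 24653*(-85/2 + 45362) = 24653*(90639/2) = 2234523267/2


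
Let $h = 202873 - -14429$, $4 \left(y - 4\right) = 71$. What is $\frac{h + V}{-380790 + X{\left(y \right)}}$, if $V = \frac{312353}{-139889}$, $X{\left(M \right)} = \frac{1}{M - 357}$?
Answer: $- \frac{40763512994625}{71432834187266} \approx -0.57065$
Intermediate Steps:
$y = \frac{87}{4}$ ($y = 4 + \frac{1}{4} \cdot 71 = 4 + \frac{71}{4} = \frac{87}{4} \approx 21.75$)
$X{\left(M \right)} = \frac{1}{-357 + M}$
$V = - \frac{312353}{139889}$ ($V = 312353 \left(- \frac{1}{139889}\right) = - \frac{312353}{139889} \approx -2.2329$)
$h = 217302$ ($h = 202873 + 14429 = 217302$)
$\frac{h + V}{-380790 + X{\left(y \right)}} = \frac{217302 - \frac{312353}{139889}}{-380790 + \frac{1}{-357 + \frac{87}{4}}} = \frac{30397847125}{139889 \left(-380790 + \frac{1}{- \frac{1341}{4}}\right)} = \frac{30397847125}{139889 \left(-380790 - \frac{4}{1341}\right)} = \frac{30397847125}{139889 \left(- \frac{510639394}{1341}\right)} = \frac{30397847125}{139889} \left(- \frac{1341}{510639394}\right) = - \frac{40763512994625}{71432834187266}$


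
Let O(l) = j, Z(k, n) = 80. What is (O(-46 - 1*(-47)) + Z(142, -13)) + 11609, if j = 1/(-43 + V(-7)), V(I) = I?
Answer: 584449/50 ≈ 11689.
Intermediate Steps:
j = -1/50 (j = 1/(-43 - 7) = 1/(-50) = -1/50 ≈ -0.020000)
O(l) = -1/50
(O(-46 - 1*(-47)) + Z(142, -13)) + 11609 = (-1/50 + 80) + 11609 = 3999/50 + 11609 = 584449/50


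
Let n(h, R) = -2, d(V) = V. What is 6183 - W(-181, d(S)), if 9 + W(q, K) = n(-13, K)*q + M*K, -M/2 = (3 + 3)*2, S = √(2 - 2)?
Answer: 5830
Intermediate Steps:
S = 0 (S = √0 = 0)
M = -24 (M = -2*(3 + 3)*2 = -12*2 = -2*12 = -24)
W(q, K) = -9 - 24*K - 2*q (W(q, K) = -9 + (-2*q - 24*K) = -9 + (-24*K - 2*q) = -9 - 24*K - 2*q)
6183 - W(-181, d(S)) = 6183 - (-9 - 24*0 - 2*(-181)) = 6183 - (-9 + 0 + 362) = 6183 - 1*353 = 6183 - 353 = 5830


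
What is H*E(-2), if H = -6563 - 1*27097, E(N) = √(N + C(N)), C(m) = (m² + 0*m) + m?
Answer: 0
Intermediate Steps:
C(m) = m + m² (C(m) = (m² + 0) + m = m² + m = m + m²)
E(N) = √(N + N*(1 + N))
H = -33660 (H = -6563 - 27097 = -33660)
H*E(-2) = -33660*I*√2*√(2 - 2) = -33660*√(-2*0) = -33660*√0 = -33660*0 = 0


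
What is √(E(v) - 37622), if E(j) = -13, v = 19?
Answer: I*√37635 ≈ 194.0*I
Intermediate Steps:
√(E(v) - 37622) = √(-13 - 37622) = √(-37635) = I*√37635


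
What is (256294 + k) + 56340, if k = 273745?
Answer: 586379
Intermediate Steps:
(256294 + k) + 56340 = (256294 + 273745) + 56340 = 530039 + 56340 = 586379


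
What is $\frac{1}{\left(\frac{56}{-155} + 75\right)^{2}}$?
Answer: $\frac{24025}{133841761} \approx 0.0001795$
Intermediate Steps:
$\frac{1}{\left(\frac{56}{-155} + 75\right)^{2}} = \frac{1}{\left(56 \left(- \frac{1}{155}\right) + 75\right)^{2}} = \frac{1}{\left(- \frac{56}{155} + 75\right)^{2}} = \frac{1}{\left(\frac{11569}{155}\right)^{2}} = \frac{1}{\frac{133841761}{24025}} = \frac{24025}{133841761}$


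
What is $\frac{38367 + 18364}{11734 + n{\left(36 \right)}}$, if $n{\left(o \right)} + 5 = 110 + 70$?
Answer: $\frac{56731}{11909} \approx 4.7637$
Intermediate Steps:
$n{\left(o \right)} = 175$ ($n{\left(o \right)} = -5 + \left(110 + 70\right) = -5 + 180 = 175$)
$\frac{38367 + 18364}{11734 + n{\left(36 \right)}} = \frac{38367 + 18364}{11734 + 175} = \frac{56731}{11909}$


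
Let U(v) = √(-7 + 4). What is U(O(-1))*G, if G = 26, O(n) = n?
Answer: 26*I*√3 ≈ 45.033*I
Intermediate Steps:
U(v) = I*√3 (U(v) = √(-3) = I*√3)
U(O(-1))*G = (I*√3)*26 = 26*I*√3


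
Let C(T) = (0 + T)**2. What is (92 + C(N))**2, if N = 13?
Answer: 68121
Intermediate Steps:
C(T) = T**2
(92 + C(N))**2 = (92 + 13**2)**2 = (92 + 169)**2 = 261**2 = 68121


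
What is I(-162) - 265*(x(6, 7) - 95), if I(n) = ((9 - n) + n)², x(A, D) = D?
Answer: 23401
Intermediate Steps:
I(n) = 81 (I(n) = 9² = 81)
I(-162) - 265*(x(6, 7) - 95) = 81 - 265*(7 - 95) = 81 - 265*(-88) = 81 - 1*(-23320) = 81 + 23320 = 23401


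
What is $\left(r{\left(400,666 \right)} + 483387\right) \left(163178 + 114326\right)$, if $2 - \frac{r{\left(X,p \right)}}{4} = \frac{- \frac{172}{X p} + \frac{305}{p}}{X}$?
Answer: $\frac{27918729326276896}{208125} \approx 1.3414 \cdot 10^{11}$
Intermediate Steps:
$r{\left(X,p \right)} = 8 - \frac{4 \left(\frac{305}{p} - \frac{172}{X p}\right)}{X}$ ($r{\left(X,p \right)} = 8 - 4 \frac{- \frac{172}{X p} + \frac{305}{p}}{X} = 8 - 4 \frac{\frac{305}{p} - \frac{172}{X p}}{X} = 8 - \frac{4 \left(\frac{305}{p} - \frac{172}{X p}\right)}{X}$)
$\left(r{\left(400,666 \right)} + 483387\right) \left(163178 + 114326\right) = \left(\left(8 - \frac{1220}{400 \cdot 666} + \frac{688}{160000 \cdot 666}\right) + 483387\right) \left(163178 + 114326\right) = \left(\left(8 - \frac{61}{20} \cdot \frac{1}{666} + 688 \cdot \frac{1}{160000} \cdot \frac{1}{666}\right) + 483387\right) 277504 = \left(\left(8 - \frac{61}{13320} + \frac{43}{6660000}\right) + 483387\right) 277504 = \left(\frac{53249543}{6660000} + 483387\right) 277504 = \frac{3219410669543}{6660000} \cdot 277504 = \frac{27918729326276896}{208125}$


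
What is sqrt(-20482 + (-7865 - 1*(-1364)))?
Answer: 11*I*sqrt(223) ≈ 164.27*I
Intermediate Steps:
sqrt(-20482 + (-7865 - 1*(-1364))) = sqrt(-20482 + (-7865 + 1364)) = sqrt(-20482 - 6501) = sqrt(-26983) = 11*I*sqrt(223)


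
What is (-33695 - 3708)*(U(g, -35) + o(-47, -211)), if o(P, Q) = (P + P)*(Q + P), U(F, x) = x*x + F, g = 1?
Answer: -952953634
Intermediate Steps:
U(F, x) = F + x**2 (U(F, x) = x**2 + F = F + x**2)
o(P, Q) = 2*P*(P + Q) (o(P, Q) = (2*P)*(P + Q) = 2*P*(P + Q))
(-33695 - 3708)*(U(g, -35) + o(-47, -211)) = (-33695 - 3708)*((1 + (-35)**2) + 2*(-47)*(-47 - 211)) = -37403*((1 + 1225) + 2*(-47)*(-258)) = -37403*(1226 + 24252) = -37403*25478 = -952953634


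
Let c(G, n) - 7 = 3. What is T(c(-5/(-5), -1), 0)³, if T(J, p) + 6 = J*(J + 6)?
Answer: 3652264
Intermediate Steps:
c(G, n) = 10 (c(G, n) = 7 + 3 = 10)
T(J, p) = -6 + J*(6 + J) (T(J, p) = -6 + J*(J + 6) = -6 + J*(6 + J))
T(c(-5/(-5), -1), 0)³ = (-6 + 10² + 6*10)³ = (-6 + 100 + 60)³ = 154³ = 3652264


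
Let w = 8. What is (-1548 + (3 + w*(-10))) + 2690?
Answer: 1065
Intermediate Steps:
(-1548 + (3 + w*(-10))) + 2690 = (-1548 + (3 + 8*(-10))) + 2690 = (-1548 + (3 - 80)) + 2690 = (-1548 - 77) + 2690 = -1625 + 2690 = 1065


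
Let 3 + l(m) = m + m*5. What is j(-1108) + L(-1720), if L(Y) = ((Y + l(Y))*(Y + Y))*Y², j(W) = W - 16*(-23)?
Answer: 122560358527260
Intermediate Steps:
l(m) = -3 + 6*m (l(m) = -3 + (m + m*5) = -3 + (m + 5*m) = -3 + 6*m)
j(W) = 368 + W (j(W) = W + 368 = 368 + W)
L(Y) = 2*Y³*(-3 + 7*Y) (L(Y) = ((Y + (-3 + 6*Y))*(Y + Y))*Y² = ((-3 + 7*Y)*(2*Y))*Y² = (2*Y*(-3 + 7*Y))*Y² = 2*Y³*(-3 + 7*Y))
j(-1108) + L(-1720) = (368 - 1108) + (-1720)³*(-6 + 14*(-1720)) = -740 - 5088448000*(-6 - 24080) = -740 - 5088448000*(-24086) = -740 + 122560358528000 = 122560358527260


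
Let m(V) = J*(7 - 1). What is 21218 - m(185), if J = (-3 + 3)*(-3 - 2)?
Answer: 21218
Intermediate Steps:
J = 0 (J = 0*(-5) = 0)
m(V) = 0 (m(V) = 0*(7 - 1) = 0*6 = 0)
21218 - m(185) = 21218 - 1*0 = 21218 + 0 = 21218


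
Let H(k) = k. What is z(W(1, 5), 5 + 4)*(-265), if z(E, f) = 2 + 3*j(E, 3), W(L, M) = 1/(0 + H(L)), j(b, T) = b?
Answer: -1325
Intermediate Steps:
W(L, M) = 1/L (W(L, M) = 1/(0 + L) = 1/L)
z(E, f) = 2 + 3*E
z(W(1, 5), 5 + 4)*(-265) = (2 + 3/1)*(-265) = (2 + 3*1)*(-265) = (2 + 3)*(-265) = 5*(-265) = -1325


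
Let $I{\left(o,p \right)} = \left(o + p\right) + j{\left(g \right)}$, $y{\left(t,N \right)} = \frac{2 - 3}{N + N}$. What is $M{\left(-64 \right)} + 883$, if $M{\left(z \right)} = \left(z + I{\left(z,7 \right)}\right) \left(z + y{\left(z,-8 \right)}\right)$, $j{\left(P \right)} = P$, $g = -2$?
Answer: $\frac{139957}{16} \approx 8747.3$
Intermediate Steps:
$y{\left(t,N \right)} = - \frac{1}{2 N}$
$I{\left(o,p \right)} = -2 + o + p$ ($I{\left(o,p \right)} = \left(o + p\right) - 2 = -2 + o + p$)
$M{\left(z \right)} = \left(5 + 2 z\right) \left(\frac{1}{16} + z\right)$ ($M{\left(z \right)} = \left(z + \left(-2 + z + 7\right)\right) \left(z - \frac{1}{2 \left(-8\right)}\right) = \left(z + \left(5 + z\right)\right) \left(z - - \frac{1}{16}\right) = \left(5 + 2 z\right) \left(z + \frac{1}{16}\right) = \left(5 + 2 z\right) \left(\frac{1}{16} + z\right)$)
$M{\left(-64 \right)} + 883 = \left(\frac{5}{16} + 2 \left(-64\right)^{2} + \frac{41}{8} \left(-64\right)\right) + 883 = \left(\frac{5}{16} + 2 \cdot 4096 - 328\right) + 883 = \left(\frac{5}{16} + 8192 - 328\right) + 883 = \frac{125829}{16} + 883 = \frac{139957}{16}$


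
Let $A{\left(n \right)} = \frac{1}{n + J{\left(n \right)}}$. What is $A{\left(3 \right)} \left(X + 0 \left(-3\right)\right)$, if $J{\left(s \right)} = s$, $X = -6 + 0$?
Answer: $-1$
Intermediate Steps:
$X = -6$
$A{\left(n \right)} = \frac{1}{2 n}$ ($A{\left(n \right)} = \frac{1}{n + n} = \frac{1}{2 n}$)
$A{\left(3 \right)} \left(X + 0 \left(-3\right)\right) = \frac{1}{2 \cdot 3} \left(-6 + 0 \left(-3\right)\right) = \frac{1}{2} \cdot \frac{1}{3} \left(-6 + 0\right) = \frac{1}{6} \left(-6\right) = -1$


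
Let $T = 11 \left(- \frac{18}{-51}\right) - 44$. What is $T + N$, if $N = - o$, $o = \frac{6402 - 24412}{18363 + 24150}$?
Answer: $- \frac{28687696}{722721} \approx -39.694$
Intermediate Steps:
$o = - \frac{18010}{42513} \approx -0.42364$
$N = \frac{18010}{42513}$ ($N = \left(-1\right) \left(- \frac{18010}{42513}\right) = \frac{18010}{42513} \approx 0.42364$)
$T = - \frac{682}{17}$ ($T = 11 \left(\left(-18\right) \left(- \frac{1}{51}\right)\right) - 44 = 11 \cdot \frac{6}{17} - 44 = \frac{66}{17} - 44 = - \frac{682}{17} \approx -40.118$)
$T + N = - \frac{682}{17} + \frac{18010}{42513} = - \frac{28687696}{722721}$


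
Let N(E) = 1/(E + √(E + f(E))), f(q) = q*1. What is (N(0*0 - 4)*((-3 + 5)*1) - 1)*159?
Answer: -212 - 53*I*√2/2 ≈ -212.0 - 37.477*I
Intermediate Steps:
f(q) = q
N(E) = 1/(E + √2*√E) (N(E) = 1/(E + √(E + E)) = 1/(E + √(2*E)) = 1/(E + √2*√E))
(N(0*0 - 4)*((-3 + 5)*1) - 1)*159 = (((-3 + 5)*1)/((0*0 - 4) + √2*√(0*0 - 4)) - 1)*159 = ((2*1)/((0 - 4) + √2*√(0 - 4)) - 1)*159 = (2/(-4 + √2*√(-4)) - 1)*159 = (2/(-4 + √2*(2*I)) - 1)*159 = (2/(-4 + 2*I*√2) - 1)*159 = (-1 + 2/(-4 + 2*I*√2))*159 = -159 + 318/(-4 + 2*I*√2)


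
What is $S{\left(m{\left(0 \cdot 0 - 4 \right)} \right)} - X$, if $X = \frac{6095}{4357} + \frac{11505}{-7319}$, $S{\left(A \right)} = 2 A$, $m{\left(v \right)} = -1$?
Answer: $- \frac{4481522}{2452991} \approx -1.827$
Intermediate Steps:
$X = - \frac{424460}{2452991}$ ($X = 6095 \cdot \frac{1}{4357} + 11505 \left(- \frac{1}{7319}\right) = \frac{6095}{4357} - \frac{885}{563} = - \frac{424460}{2452991} \approx -0.17304$)
$S{\left(m{\left(0 \cdot 0 - 4 \right)} \right)} - X = 2 \left(-1\right) - - \frac{424460}{2452991} = -2 + \frac{424460}{2452991} = - \frac{4481522}{2452991}$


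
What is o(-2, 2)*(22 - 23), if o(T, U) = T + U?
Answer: 0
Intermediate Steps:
o(-2, 2)*(22 - 23) = (-2 + 2)*(22 - 23) = 0*(-1) = 0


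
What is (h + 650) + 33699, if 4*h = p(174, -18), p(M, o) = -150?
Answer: 68623/2 ≈ 34312.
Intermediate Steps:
h = -75/2 (h = (1/4)*(-150) = -75/2 ≈ -37.500)
(h + 650) + 33699 = (-75/2 + 650) + 33699 = 1225/2 + 33699 = 68623/2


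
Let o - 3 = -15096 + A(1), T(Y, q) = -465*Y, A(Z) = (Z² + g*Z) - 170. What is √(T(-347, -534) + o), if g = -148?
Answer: 17*√505 ≈ 382.03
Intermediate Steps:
A(Z) = -170 + Z² - 148*Z (A(Z) = (Z² - 148*Z) - 170 = -170 + Z² - 148*Z)
o = -15410 (o = 3 + (-15096 + (-170 + 1² - 148*1)) = 3 + (-15096 + (-170 + 1 - 148)) = 3 + (-15096 - 317) = 3 - 15413 = -15410)
√(T(-347, -534) + o) = √(-465*(-347) - 15410) = √(161355 - 15410) = √145945 = 17*√505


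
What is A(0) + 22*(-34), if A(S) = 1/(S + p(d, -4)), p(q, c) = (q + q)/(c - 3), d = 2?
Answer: -2999/4 ≈ -749.75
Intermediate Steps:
p(q, c) = 2*q/(-3 + c) (p(q, c) = (2*q)/(-3 + c) = 2*q/(-3 + c))
A(S) = 1/(-4/7 + S) (A(S) = 1/(S + 2*2/(-3 - 4)) = 1/(S + 2*2/(-7)) = 1/(S + 2*2*(-1/7)) = 1/(S - 4/7) = 1/(-4/7 + S))
A(0) + 22*(-34) = 7/(-4 + 7*0) + 22*(-34) = 7/(-4 + 0) - 748 = 7/(-4) - 748 = 7*(-1/4) - 748 = -7/4 - 748 = -2999/4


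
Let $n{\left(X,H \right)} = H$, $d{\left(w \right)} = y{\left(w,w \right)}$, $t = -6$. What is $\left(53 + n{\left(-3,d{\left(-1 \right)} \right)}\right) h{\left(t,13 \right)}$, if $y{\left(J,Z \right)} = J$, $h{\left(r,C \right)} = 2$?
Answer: $104$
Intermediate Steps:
$d{\left(w \right)} = w$
$\left(53 + n{\left(-3,d{\left(-1 \right)} \right)}\right) h{\left(t,13 \right)} = \left(53 - 1\right) 2 = 52 \cdot 2 = 104$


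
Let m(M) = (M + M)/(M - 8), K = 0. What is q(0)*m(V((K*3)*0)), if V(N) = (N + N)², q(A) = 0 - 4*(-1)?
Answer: 0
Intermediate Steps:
q(A) = 4 (q(A) = 0 + 4 = 4)
V(N) = 4*N² (V(N) = (2*N)² = 4*N²)
m(M) = 2*M/(-8 + M) (m(M) = (2*M)/(-8 + M) = 2*M/(-8 + M))
q(0)*m(V((K*3)*0)) = 4*(2*(4*((0*3)*0)²)/(-8 + 4*((0*3)*0)²)) = 4*(2*(4*(0*0)²)/(-8 + 4*(0*0)²)) = 4*(2*(4*0²)/(-8 + 4*0²)) = 4*(2*(4*0)/(-8 + 4*0)) = 4*(2*0/(-8 + 0)) = 4*(2*0/(-8)) = 4*(2*0*(-⅛)) = 4*0 = 0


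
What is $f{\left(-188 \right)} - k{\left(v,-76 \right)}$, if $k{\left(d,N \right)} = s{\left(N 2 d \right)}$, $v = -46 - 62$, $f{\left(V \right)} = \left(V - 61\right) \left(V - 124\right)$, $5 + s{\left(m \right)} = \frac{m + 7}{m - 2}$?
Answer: $\frac{1275236479}{16414} \approx 77692.0$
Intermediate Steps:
$s{\left(m \right)} = -5 + \frac{7 + m}{-2 + m}$ ($s{\left(m \right)} = -5 + \frac{m + 7}{m - 2} = -5 + \frac{7 + m}{-2 + m}$)
$f{\left(V \right)} = \left(-124 + V\right) \left(-61 + V\right)$ ($f{\left(V \right)} = \left(-61 + V\right) \left(-124 + V\right) = \left(-124 + V\right) \left(-61 + V\right)$)
$v = -108$
$k{\left(d,N \right)} = \frac{17 - 8 N d}{-2 + 2 N d}$ ($k{\left(d,N \right)} = \frac{17 - 4 N 2 d}{-2 + N 2 d} = \frac{17 - 4 \cdot 2 N d}{-2 + 2 N d} = \frac{17 - 8 N d}{-2 + 2 N d}$)
$f{\left(-188 \right)} - k{\left(v,-76 \right)} = \left(7564 + \left(-188\right)^{2} - -34780\right) - \frac{17 - \left(-608\right) \left(-108\right)}{2 \left(-1 - -8208\right)} = \left(7564 + 35344 + 34780\right) - \frac{17 - 65664}{2 \left(-1 + 8208\right)} = 77688 - \frac{1}{2} \cdot \frac{1}{8207} \left(-65647\right) = 77688 - - \frac{65647}{16414} = 77688 + \frac{65647}{16414} = \frac{1275236479}{16414}$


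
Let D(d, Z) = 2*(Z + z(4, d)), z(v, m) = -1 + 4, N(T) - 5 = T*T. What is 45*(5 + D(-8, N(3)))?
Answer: 1755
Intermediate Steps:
N(T) = 5 + T**2 (N(T) = 5 + T*T = 5 + T**2)
z(v, m) = 3
D(d, Z) = 6 + 2*Z (D(d, Z) = 2*(Z + 3) = 2*(3 + Z) = 6 + 2*Z)
45*(5 + D(-8, N(3))) = 45*(5 + (6 + 2*(5 + 3**2))) = 45*(5 + (6 + 2*(5 + 9))) = 45*(5 + (6 + 2*14)) = 45*(5 + (6 + 28)) = 45*(5 + 34) = 45*39 = 1755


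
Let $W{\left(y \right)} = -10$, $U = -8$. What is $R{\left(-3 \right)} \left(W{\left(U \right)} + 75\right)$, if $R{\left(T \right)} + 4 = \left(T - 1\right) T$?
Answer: $520$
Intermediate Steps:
$R{\left(T \right)} = -4 + T \left(-1 + T\right)$ ($R{\left(T \right)} = -4 + \left(T - 1\right) T = -4 + \left(-1 + T\right) T = -4 + T \left(-1 + T\right)$)
$R{\left(-3 \right)} \left(W{\left(U \right)} + 75\right) = \left(-4 + \left(-3\right)^{2} - -3\right) \left(-10 + 75\right) = \left(-4 + 9 + 3\right) 65 = 8 \cdot 65 = 520$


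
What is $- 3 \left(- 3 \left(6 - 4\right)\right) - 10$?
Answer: $8$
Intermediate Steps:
$- 3 \left(- 3 \left(6 - 4\right)\right) - 10 = - 3 \left(\left(-3\right) 2\right) - 10 = \left(-3\right) \left(-6\right) - 10 = 18 - 10 = 8$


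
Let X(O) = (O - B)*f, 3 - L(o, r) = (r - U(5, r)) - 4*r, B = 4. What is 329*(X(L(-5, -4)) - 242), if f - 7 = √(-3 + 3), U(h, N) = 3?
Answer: -102648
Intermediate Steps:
f = 7 (f = 7 + √(-3 + 3) = 7 + √0 = 7 + 0 = 7)
L(o, r) = 6 + 3*r (L(o, r) = 3 - ((r - 1*3) - 4*r) = 3 - ((r - 3) - 4*r) = 3 - ((-3 + r) - 4*r) = 3 - (-3 - 3*r) = 3 + (3 + 3*r) = 6 + 3*r)
X(O) = -28 + 7*O (X(O) = (O - 1*4)*7 = (O - 4)*7 = (-4 + O)*7 = -28 + 7*O)
329*(X(L(-5, -4)) - 242) = 329*((-28 + 7*(6 + 3*(-4))) - 242) = 329*((-28 + 7*(6 - 12)) - 242) = 329*((-28 + 7*(-6)) - 242) = 329*((-28 - 42) - 242) = 329*(-70 - 242) = 329*(-312) = -102648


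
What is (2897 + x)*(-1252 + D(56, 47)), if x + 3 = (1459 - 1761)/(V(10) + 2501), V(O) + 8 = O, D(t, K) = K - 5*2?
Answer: -8800706700/2503 ≈ -3.5161e+6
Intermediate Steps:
D(t, K) = -10 + K (D(t, K) = K - 10 = -10 + K)
V(O) = -8 + O
x = -7811/2503 (x = -3 + (1459 - 1761)/((-8 + 10) + 2501) = -3 - 302/(2 + 2501) = -3 - 302/2503 = -7811/2503 ≈ -3.1207)
(2897 + x)*(-1252 + D(56, 47)) = (2897 - 7811/2503)*(-1252 + (-10 + 47)) = 7243380*(-1252 + 37)/2503 = (7243380/2503)*(-1215) = -8800706700/2503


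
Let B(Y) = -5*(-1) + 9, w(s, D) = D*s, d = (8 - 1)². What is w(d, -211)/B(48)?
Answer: -1477/2 ≈ -738.50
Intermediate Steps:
d = 49 (d = 7² = 49)
B(Y) = 14 (B(Y) = 5 + 9 = 14)
w(d, -211)/B(48) = -211*49/14 = -10339*1/14 = -1477/2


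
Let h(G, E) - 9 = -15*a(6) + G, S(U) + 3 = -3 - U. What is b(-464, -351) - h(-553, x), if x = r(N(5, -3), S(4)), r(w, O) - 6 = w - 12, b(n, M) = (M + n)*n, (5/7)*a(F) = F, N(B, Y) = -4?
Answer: 378830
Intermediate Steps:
a(F) = 7*F/5
S(U) = -6 - U (S(U) = -3 + (-3 - U) = -6 - U)
b(n, M) = n*(M + n)
r(w, O) = -6 + w (r(w, O) = 6 + (w - 12) = 6 + (-12 + w) = -6 + w)
x = -10 (x = -6 - 4 = -10)
h(G, E) = -117 + G (h(G, E) = 9 + (-21*6 + G) = 9 + (-15*42/5 + G) = 9 + (-126 + G) = -117 + G)
b(-464, -351) - h(-553, x) = -464*(-351 - 464) - (-117 - 553) = -464*(-815) - 1*(-670) = 378160 + 670 = 378830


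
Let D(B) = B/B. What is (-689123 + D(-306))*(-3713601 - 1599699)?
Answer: 3661511922600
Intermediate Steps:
D(B) = 1
(-689123 + D(-306))*(-3713601 - 1599699) = (-689123 + 1)*(-3713601 - 1599699) = -689122*(-5313300) = 3661511922600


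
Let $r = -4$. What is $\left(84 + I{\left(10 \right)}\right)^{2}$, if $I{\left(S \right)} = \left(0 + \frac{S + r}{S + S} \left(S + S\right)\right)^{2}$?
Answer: $14400$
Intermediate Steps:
$I{\left(S \right)} = \left(-4 + S\right)^{2}$ ($I{\left(S \right)} = \left(0 + \frac{S - 4}{S + S} \left(S + S\right)\right)^{2} = \left(0 + \frac{-4 + S}{2 S} 2 S\right)^{2} = \left(0 + \left(-4 + S\right)\right)^{2} = \left(-4 + S\right)^{2}$)
$\left(84 + I{\left(10 \right)}\right)^{2} = \left(84 + \left(-4 + 10\right)^{2}\right)^{2} = \left(84 + 6^{2}\right)^{2} = \left(84 + 36\right)^{2} = 120^{2} = 14400$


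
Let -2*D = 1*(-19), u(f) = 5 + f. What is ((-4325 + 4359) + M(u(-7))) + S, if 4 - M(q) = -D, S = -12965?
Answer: -25835/2 ≈ -12918.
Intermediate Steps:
D = 19/2 (D = -(-19)/2 = -½*(-19) = 19/2 ≈ 9.5000)
M(q) = 27/2 (M(q) = 4 - (-1)*19/2 = 4 - 1*(-19/2) = 4 + 19/2 = 27/2)
((-4325 + 4359) + M(u(-7))) + S = ((-4325 + 4359) + 27/2) - 12965 = (34 + 27/2) - 12965 = 95/2 - 12965 = -25835/2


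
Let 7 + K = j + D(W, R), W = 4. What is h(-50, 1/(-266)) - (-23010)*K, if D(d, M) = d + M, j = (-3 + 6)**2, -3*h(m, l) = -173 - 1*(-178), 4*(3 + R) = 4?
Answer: 276115/3 ≈ 92038.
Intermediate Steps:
R = -2 (R = -3 + (1/4)*4 = -3 + 1 = -2)
h(m, l) = -5/3 (h(m, l) = -(-173 - 1*(-178))/3 = -(-173 + 178)/3 = -1/3*5 = -5/3)
j = 9 (j = 3**2 = 9)
D(d, M) = M + d
K = 4 (K = -7 + (9 + (-2 + 4)) = -7 + (9 + 2) = -7 + 11 = 4)
h(-50, 1/(-266)) - (-23010)*K = -5/3 - (-23010)*4 = -5/3 - 1*(-92040) = -5/3 + 92040 = 276115/3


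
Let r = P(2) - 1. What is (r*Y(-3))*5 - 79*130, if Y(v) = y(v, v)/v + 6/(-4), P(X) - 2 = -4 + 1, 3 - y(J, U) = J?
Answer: -10235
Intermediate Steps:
y(J, U) = 3 - J
P(X) = -1 (P(X) = 2 + (-4 + 1) = 2 - 3 = -1)
r = -2 (r = -1 - 1 = -2)
Y(v) = -3/2 + (3 - v)/v (Y(v) = (3 - v)/v + 6/(-4) = (3 - v)/v + 6*(-¼) = (3 - v)/v - 3/2 = -3/2 + (3 - v)/v)
(r*Y(-3))*5 - 79*130 = -2*(-5/2 + 3/(-3))*5 - 79*130 = -2*(-5/2 + 3*(-⅓))*5 - 10270 = -2*(-5/2 - 1)*5 - 10270 = -2*(-7/2)*5 - 10270 = 7*5 - 10270 = 35 - 10270 = -10235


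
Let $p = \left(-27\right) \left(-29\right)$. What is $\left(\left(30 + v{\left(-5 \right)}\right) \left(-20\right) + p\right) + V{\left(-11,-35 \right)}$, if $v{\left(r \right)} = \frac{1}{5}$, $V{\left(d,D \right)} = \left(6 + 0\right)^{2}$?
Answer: $215$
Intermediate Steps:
$V{\left(d,D \right)} = 36$ ($V{\left(d,D \right)} = 6^{2} = 36$)
$v{\left(r \right)} = \frac{1}{5}$
$p = 783$
$\left(\left(30 + v{\left(-5 \right)}\right) \left(-20\right) + p\right) + V{\left(-11,-35 \right)} = \left(\left(30 + \frac{1}{5}\right) \left(-20\right) + 783\right) + 36 = \left(\frac{151}{5} \left(-20\right) + 783\right) + 36 = \left(-604 + 783\right) + 36 = 179 + 36 = 215$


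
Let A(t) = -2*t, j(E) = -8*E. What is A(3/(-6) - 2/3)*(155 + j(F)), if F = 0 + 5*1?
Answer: 805/3 ≈ 268.33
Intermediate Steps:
F = 5 (F = 0 + 5 = 5)
A(3/(-6) - 2/3)*(155 + j(F)) = (-2*(3/(-6) - 2/3))*(155 - 8*5) = (-2*(3*(-1/6) - 2*1/3))*(155 - 40) = -2*(-1/2 - 2/3)*115 = -2*(-7/6)*115 = (7/3)*115 = 805/3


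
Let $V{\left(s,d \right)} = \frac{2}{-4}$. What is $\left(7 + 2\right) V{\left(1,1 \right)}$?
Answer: $- \frac{9}{2} \approx -4.5$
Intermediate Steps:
$V{\left(s,d \right)} = - \frac{1}{2}$ ($V{\left(s,d \right)} = 2 \left(- \frac{1}{4}\right) = - \frac{1}{2}$)
$\left(7 + 2\right) V{\left(1,1 \right)} = \left(7 + 2\right) \left(- \frac{1}{2}\right) = 9 \left(- \frac{1}{2}\right) = - \frac{9}{2}$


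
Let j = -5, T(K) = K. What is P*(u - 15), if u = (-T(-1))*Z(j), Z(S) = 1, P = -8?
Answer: 112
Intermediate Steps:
u = 1 (u = -1*(-1)*1 = 1*1 = 1)
P*(u - 15) = -8*(1 - 15) = -8*(-14) = 112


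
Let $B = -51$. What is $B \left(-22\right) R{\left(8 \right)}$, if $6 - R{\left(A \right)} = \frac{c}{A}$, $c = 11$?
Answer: $\frac{20757}{4} \approx 5189.3$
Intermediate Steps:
$R{\left(A \right)} = 6 - \frac{11}{A}$
$B \left(-22\right) R{\left(8 \right)} = \left(-51\right) \left(-22\right) \left(6 - \frac{11}{8}\right) = 1122 \left(6 - \frac{11}{8}\right) = 1122 \cdot \frac{37}{8} = \frac{20757}{4}$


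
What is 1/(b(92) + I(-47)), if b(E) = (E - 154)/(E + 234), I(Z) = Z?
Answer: -163/7692 ≈ -0.021191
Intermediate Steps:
b(E) = (-154 + E)/(234 + E)
1/(b(92) + I(-47)) = 1/((-154 + 92)/(234 + 92) - 47) = 1/(-62/326 - 47) = 1/((1/326)*(-62) - 47) = 1/(-31/163 - 47) = 1/(-7692/163) = -163/7692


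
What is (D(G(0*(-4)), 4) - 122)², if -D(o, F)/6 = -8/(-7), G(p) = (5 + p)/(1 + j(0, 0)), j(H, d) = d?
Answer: 813604/49 ≈ 16604.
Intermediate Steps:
G(p) = 5 + p (G(p) = (5 + p)/(1 + 0) = (5 + p)/1 = (5 + p)*1 = 5 + p)
D(o, F) = -48/7 (D(o, F) = -(-48)/(-7) = -(-48)*(-1)/7 = -6*8/7 = -48/7)
(D(G(0*(-4)), 4) - 122)² = (-48/7 - 122)² = (-902/7)² = 813604/49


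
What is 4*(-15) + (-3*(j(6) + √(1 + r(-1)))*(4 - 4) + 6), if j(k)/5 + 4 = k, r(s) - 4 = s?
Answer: -54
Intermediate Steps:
r(s) = 4 + s
j(k) = -20 + 5*k
4*(-15) + (-3*(j(6) + √(1 + r(-1)))*(4 - 4) + 6) = 4*(-15) + (-3*((-20 + 5*6) + √(1 + (4 - 1)))*(4 - 4) + 6) = -60 + (-3*((-20 + 30) + √(1 + 3))*0 + 6) = -60 + (-3*(10 + √4)*0 + 6) = -60 + (-3*(10 + 2)*0 + 6) = -60 + (-36*0 + 6) = -60 + (-3*0 + 6) = -60 + (0 + 6) = -60 + 6 = -54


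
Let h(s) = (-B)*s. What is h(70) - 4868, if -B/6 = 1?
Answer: -4448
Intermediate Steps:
B = -6 (B = -6*1 = -6)
h(s) = 6*s (h(s) = (-1*(-6))*s = 6*s)
h(70) - 4868 = 6*70 - 4868 = 420 - 4868 = -4448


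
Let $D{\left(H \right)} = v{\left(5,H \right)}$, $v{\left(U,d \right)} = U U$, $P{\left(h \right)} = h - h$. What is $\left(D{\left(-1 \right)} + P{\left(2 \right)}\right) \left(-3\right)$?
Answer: $-75$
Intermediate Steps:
$P{\left(h \right)} = 0$
$v{\left(U,d \right)} = U^{2}$
$D{\left(H \right)} = 25$ ($D{\left(H \right)} = 5^{2} = 25$)
$\left(D{\left(-1 \right)} + P{\left(2 \right)}\right) \left(-3\right) = \left(25 + 0\right) \left(-3\right) = 25 \left(-3\right) = -75$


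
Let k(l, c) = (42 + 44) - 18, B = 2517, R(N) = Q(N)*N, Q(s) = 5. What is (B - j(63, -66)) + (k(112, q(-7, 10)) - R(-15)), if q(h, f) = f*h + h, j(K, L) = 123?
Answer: 2537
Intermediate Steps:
q(h, f) = h + f*h
R(N) = 5*N
k(l, c) = 68 (k(l, c) = 86 - 18 = 68)
(B - j(63, -66)) + (k(112, q(-7, 10)) - R(-15)) = (2517 - 1*123) + (68 - 5*(-15)) = (2517 - 123) + (68 - 1*(-75)) = 2394 + (68 + 75) = 2394 + 143 = 2537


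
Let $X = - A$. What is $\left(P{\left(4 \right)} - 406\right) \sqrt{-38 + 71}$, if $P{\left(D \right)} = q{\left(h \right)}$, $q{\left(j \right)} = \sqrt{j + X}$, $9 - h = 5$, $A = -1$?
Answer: $\sqrt{33} \left(-406 + \sqrt{5}\right) \approx -2319.4$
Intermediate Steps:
$h = 4$ ($h = 9 - 5 = 4$)
$X = 1$ ($X = \left(-1\right) \left(-1\right) = 1$)
$q{\left(j \right)} = \sqrt{1 + j}$ ($q{\left(j \right)} = \sqrt{j + 1} = \sqrt{1 + j}$)
$P{\left(D \right)} = \sqrt{5}$ ($P{\left(D \right)} = \sqrt{1 + 4} = \sqrt{5}$)
$\left(P{\left(4 \right)} - 406\right) \sqrt{-38 + 71} = \left(\sqrt{5} - 406\right) \sqrt{-38 + 71} = \left(\sqrt{5} - 406\right) \sqrt{33} = \left(-406 + \sqrt{5}\right) \sqrt{33} = \sqrt{33} \left(-406 + \sqrt{5}\right)$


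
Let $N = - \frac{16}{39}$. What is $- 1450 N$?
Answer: $\frac{23200}{39} \approx 594.87$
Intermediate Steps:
$N = - \frac{16}{39}$ ($N = \left(-16\right) \frac{1}{39} = - \frac{16}{39} \approx -0.41026$)
$- 1450 N = \left(-1450\right) \left(- \frac{16}{39}\right) = \frac{23200}{39}$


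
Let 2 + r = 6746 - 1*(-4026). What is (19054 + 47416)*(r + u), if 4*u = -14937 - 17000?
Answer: 370337605/2 ≈ 1.8517e+8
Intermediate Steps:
r = 10770 (r = -2 + (6746 - 1*(-4026)) = -2 + (6746 + 4026) = -2 + 10772 = 10770)
u = -31937/4 (u = (-14937 - 17000)/4 = (¼)*(-31937) = -31937/4 ≈ -7984.3)
(19054 + 47416)*(r + u) = (19054 + 47416)*(10770 - 31937/4) = 66470*(11143/4) = 370337605/2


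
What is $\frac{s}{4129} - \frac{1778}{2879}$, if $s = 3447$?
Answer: $\frac{2582551}{11887391} \approx 0.21725$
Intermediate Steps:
$\frac{s}{4129} - \frac{1778}{2879} = \frac{3447}{4129} - \frac{1778}{2879} = \frac{2582551}{11887391}$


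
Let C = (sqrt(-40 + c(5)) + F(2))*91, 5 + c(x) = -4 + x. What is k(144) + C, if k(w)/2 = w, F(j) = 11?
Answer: 1289 + 182*I*sqrt(11) ≈ 1289.0 + 603.63*I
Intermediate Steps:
c(x) = -9 + x (c(x) = -5 + (-4 + x) = -9 + x)
k(w) = 2*w
C = 1001 + 182*I*sqrt(11) (C = (sqrt(-40 + (-9 + 5)) + 11)*91 = (sqrt(-40 - 4) + 11)*91 = (sqrt(-44) + 11)*91 = (2*I*sqrt(11) + 11)*91 = (11 + 2*I*sqrt(11))*91 = 1001 + 182*I*sqrt(11) ≈ 1001.0 + 603.63*I)
k(144) + C = 2*144 + (1001 + 182*I*sqrt(11)) = 288 + (1001 + 182*I*sqrt(11)) = 1289 + 182*I*sqrt(11)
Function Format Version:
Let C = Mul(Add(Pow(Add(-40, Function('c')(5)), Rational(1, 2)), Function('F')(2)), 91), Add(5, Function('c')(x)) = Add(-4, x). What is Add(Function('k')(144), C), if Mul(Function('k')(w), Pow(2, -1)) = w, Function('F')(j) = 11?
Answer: Add(1289, Mul(182, I, Pow(11, Rational(1, 2)))) ≈ Add(1289.0, Mul(603.63, I))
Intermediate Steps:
Function('c')(x) = Add(-9, x) (Function('c')(x) = Add(-5, Add(-4, x)) = Add(-9, x))
Function('k')(w) = Mul(2, w)
C = Add(1001, Mul(182, I, Pow(11, Rational(1, 2)))) (C = Mul(Add(Pow(Add(-40, Add(-9, 5)), Rational(1, 2)), 11), 91) = Mul(Add(Pow(Add(-40, -4), Rational(1, 2)), 11), 91) = Mul(Add(Pow(-44, Rational(1, 2)), 11), 91) = Mul(Add(Mul(2, I, Pow(11, Rational(1, 2))), 11), 91) = Mul(Add(11, Mul(2, I, Pow(11, Rational(1, 2)))), 91) = Add(1001, Mul(182, I, Pow(11, Rational(1, 2)))) ≈ Add(1001.0, Mul(603.63, I)))
Add(Function('k')(144), C) = Add(Mul(2, 144), Add(1001, Mul(182, I, Pow(11, Rational(1, 2))))) = Add(288, Add(1001, Mul(182, I, Pow(11, Rational(1, 2))))) = Add(1289, Mul(182, I, Pow(11, Rational(1, 2))))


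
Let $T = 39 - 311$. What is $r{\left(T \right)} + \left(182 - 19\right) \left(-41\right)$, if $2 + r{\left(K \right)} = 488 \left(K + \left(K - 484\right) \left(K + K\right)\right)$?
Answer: $200557411$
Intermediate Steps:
$T = -272$ ($T = 39 - 311 = -272$)
$r{\left(K \right)} = -2 + 488 K + 976 K \left(-484 + K\right)$ ($r{\left(K \right)} = -2 + 488 \left(K + \left(K - 484\right) \left(K + K\right)\right) = -2 + 488 \left(K + \left(-484 + K\right) 2 K\right) = -2 + 488 \left(K + 2 K \left(-484 + K\right)\right) = -2 + \left(488 K + 976 K \left(-484 + K\right)\right) = -2 + 488 K + 976 K \left(-484 + K\right)$)
$r{\left(T \right)} + \left(182 - 19\right) \left(-41\right) = \left(-2 - -128355712 + 976 \left(-272\right)^{2}\right) + \left(182 - 19\right) \left(-41\right) = \left(-2 + 128355712 + 976 \cdot 73984\right) + 163 \left(-41\right) = \left(-2 + 128355712 + 72208384\right) - 6683 = 200564094 - 6683 = 200557411$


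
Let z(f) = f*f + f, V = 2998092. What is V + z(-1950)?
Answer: 6798642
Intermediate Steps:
z(f) = f + f² (z(f) = f² + f = f + f²)
V + z(-1950) = 2998092 - 1950*(1 - 1950) = 2998092 - 1950*(-1949) = 2998092 + 3800550 = 6798642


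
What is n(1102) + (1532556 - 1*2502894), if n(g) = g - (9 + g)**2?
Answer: -2203557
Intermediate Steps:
n(1102) + (1532556 - 1*2502894) = (1102 - (9 + 1102)**2) + (1532556 - 1*2502894) = (1102 - 1*1111**2) + (1532556 - 2502894) = (1102 - 1*1234321) - 970338 = (1102 - 1234321) - 970338 = -1233219 - 970338 = -2203557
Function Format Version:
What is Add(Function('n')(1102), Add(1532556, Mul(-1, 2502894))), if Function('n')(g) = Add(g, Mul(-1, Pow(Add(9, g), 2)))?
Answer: -2203557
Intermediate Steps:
Add(Function('n')(1102), Add(1532556, Mul(-1, 2502894))) = Add(Add(1102, Mul(-1, Pow(Add(9, 1102), 2))), Add(1532556, Mul(-1, 2502894))) = Add(Add(1102, Mul(-1, Pow(1111, 2))), Add(1532556, -2502894)) = Add(Add(1102, Mul(-1, 1234321)), -970338) = Add(Add(1102, -1234321), -970338) = Add(-1233219, -970338) = -2203557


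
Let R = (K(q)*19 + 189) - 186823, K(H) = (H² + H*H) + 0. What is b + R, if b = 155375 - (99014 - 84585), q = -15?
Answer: -37138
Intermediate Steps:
K(H) = 2*H² (K(H) = (H² + H²) + 0 = 2*H² + 0 = 2*H²)
b = 140946 (b = 155375 - 1*14429 = 155375 - 14429 = 140946)
R = -178084 (R = ((2*(-15)²)*19 + 189) - 186823 = ((2*225)*19 + 189) - 186823 = (450*19 + 189) - 186823 = (8550 + 189) - 186823 = 8739 - 186823 = -178084)
b + R = 140946 - 178084 = -37138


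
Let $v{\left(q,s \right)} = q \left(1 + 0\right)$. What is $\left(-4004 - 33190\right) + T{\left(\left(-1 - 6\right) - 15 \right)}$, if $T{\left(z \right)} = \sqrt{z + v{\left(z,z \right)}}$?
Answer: $-37194 + 2 i \sqrt{11} \approx -37194.0 + 6.6332 i$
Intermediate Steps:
$v{\left(q,s \right)} = q$ ($v{\left(q,s \right)} = q 1 = q$)
$T{\left(z \right)} = \sqrt{2} \sqrt{z}$ ($T{\left(z \right)} = \sqrt{z + z} = \sqrt{2 z} = \sqrt{2} \sqrt{z}$)
$\left(-4004 - 33190\right) + T{\left(\left(-1 - 6\right) - 15 \right)} = \left(-4004 - 33190\right) + \sqrt{2} \sqrt{\left(-1 - 6\right) - 15} = -37194 + \sqrt{2} \sqrt{\left(-1 - 6\right) - 15} = -37194 + \sqrt{2} \sqrt{-7 - 15} = -37194 + \sqrt{2} \sqrt{-22} = -37194 + \sqrt{2} i \sqrt{22} = -37194 + 2 i \sqrt{11}$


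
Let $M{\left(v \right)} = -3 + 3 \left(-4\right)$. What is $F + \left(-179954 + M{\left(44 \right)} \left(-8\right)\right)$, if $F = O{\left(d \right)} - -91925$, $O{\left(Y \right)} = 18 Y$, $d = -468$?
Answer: $-96333$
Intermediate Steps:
$M{\left(v \right)} = -15$ ($M{\left(v \right)} = -3 - 12 = -15$)
$F = 83501$ ($F = 18 \left(-468\right) - -91925 = -8424 + 91925 = 83501$)
$F + \left(-179954 + M{\left(44 \right)} \left(-8\right)\right) = 83501 - 179834 = -96333$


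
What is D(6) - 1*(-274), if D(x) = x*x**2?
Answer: 490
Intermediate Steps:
D(x) = x**3
D(6) - 1*(-274) = 6**3 - 1*(-274) = 216 + 274 = 490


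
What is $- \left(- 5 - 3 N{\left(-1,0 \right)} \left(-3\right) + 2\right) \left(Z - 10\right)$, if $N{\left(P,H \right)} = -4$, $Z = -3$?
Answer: $2366$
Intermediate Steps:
$- \left(- 5 - 3 N{\left(-1,0 \right)} \left(-3\right) + 2\right) \left(Z - 10\right) = - \left(- 5 \left(-3\right) \left(-4\right) \left(-3\right) + 2\right) \left(-3 - 10\right) = - \left(- 5 \cdot 12 \left(-3\right) + 2\right) \left(-13\right) = - \left(\left(-5\right) \left(-36\right) + 2\right) \left(-13\right) = - \left(180 + 2\right) \left(-13\right) = - 182 \left(-13\right) = \left(-1\right) \left(-2366\right) = 2366$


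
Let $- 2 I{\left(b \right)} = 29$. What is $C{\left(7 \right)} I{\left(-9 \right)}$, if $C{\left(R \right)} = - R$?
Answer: $\frac{203}{2} \approx 101.5$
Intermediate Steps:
$I{\left(b \right)} = - \frac{29}{2}$ ($I{\left(b \right)} = \left(- \frac{1}{2}\right) 29 = - \frac{29}{2}$)
$C{\left(7 \right)} I{\left(-9 \right)} = \left(-1\right) 7 \left(- \frac{29}{2}\right) = \left(-7\right) \left(- \frac{29}{2}\right) = \frac{203}{2}$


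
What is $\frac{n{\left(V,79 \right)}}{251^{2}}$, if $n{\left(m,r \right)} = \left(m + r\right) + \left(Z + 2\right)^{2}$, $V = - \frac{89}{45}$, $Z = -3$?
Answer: $\frac{3511}{2835045} \approx 0.0012384$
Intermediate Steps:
$V = - \frac{89}{45}$ ($V = \left(-89\right) \frac{1}{45} = - \frac{89}{45} \approx -1.9778$)
$n{\left(m,r \right)} = 1 + m + r$ ($n{\left(m,r \right)} = \left(m + r\right) + \left(-3 + 2\right)^{2} = \left(m + r\right) + \left(-1\right)^{2} = \left(m + r\right) + 1 = 1 + m + r$)
$\frac{n{\left(V,79 \right)}}{251^{2}} = \frac{1 - \frac{89}{45} + 79}{251^{2}} = \frac{3511}{45 \cdot 63001} = \frac{3511}{45} \cdot \frac{1}{63001} = \frac{3511}{2835045}$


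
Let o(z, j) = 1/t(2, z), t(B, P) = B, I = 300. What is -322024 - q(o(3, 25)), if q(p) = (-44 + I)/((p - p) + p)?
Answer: -322536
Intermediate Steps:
o(z, j) = 1/2
q(p) = 256/p (q(p) = (-44 + 300)/((p - p) + p) = 256/(0 + p) = 256/p)
-322024 - q(o(3, 25)) = -322024 - 256/1/2 = -322024 - 256*2 = -322024 - 1*512 = -322024 - 512 = -322536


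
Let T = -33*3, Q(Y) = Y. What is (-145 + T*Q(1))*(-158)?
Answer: 38552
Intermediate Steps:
T = -99
(-145 + T*Q(1))*(-158) = (-145 - 99*1)*(-158) = (-145 - 99)*(-158) = -244*(-158) = 38552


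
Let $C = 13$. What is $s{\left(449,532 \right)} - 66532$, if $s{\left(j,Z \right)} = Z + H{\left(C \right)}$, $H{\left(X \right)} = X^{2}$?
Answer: $-65831$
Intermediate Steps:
$s{\left(j,Z \right)} = 169 + Z$ ($s{\left(j,Z \right)} = Z + 13^{2} = Z + 169 = 169 + Z$)
$s{\left(449,532 \right)} - 66532 = \left(169 + 532\right) - 66532 = 701 - 66532 = -65831$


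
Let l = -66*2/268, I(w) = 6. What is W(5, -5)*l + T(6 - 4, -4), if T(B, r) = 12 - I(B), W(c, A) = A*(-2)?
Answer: 72/67 ≈ 1.0746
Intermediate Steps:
W(c, A) = -2*A
T(B, r) = 6 (T(B, r) = 12 - 1*6 = 12 - 6 = 6)
l = -33/67 (l = -132*1/268 = -33/67 ≈ -0.49254)
W(5, -5)*l + T(6 - 4, -4) = -2*(-5)*(-33/67) + 6 = 10*(-33/67) + 6 = -330/67 + 6 = 72/67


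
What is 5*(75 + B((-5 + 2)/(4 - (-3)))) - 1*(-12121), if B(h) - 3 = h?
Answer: 87562/7 ≈ 12509.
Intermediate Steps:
B(h) = 3 + h
5*(75 + B((-5 + 2)/(4 - (-3)))) - 1*(-12121) = 5*(75 + (3 + (-5 + 2)/(4 - (-3)))) - 1*(-12121) = 5*(75 + (3 - 3/(4 - 3*(-1)))) + 12121 = 5*(75 + (3 - 3/(4 + 3))) + 12121 = 5*(75 + (3 - 3/7)) + 12121 = 5*(75 + 18/7) + 12121 = 5*(543/7) + 12121 = 2715/7 + 12121 = 87562/7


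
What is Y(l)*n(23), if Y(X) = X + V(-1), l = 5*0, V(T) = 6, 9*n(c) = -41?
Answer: -82/3 ≈ -27.333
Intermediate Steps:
n(c) = -41/9 (n(c) = (⅑)*(-41) = -41/9)
l = 0
Y(X) = 6 + X (Y(X) = X + 6 = 6 + X)
Y(l)*n(23) = (6 + 0)*(-41/9) = 6*(-41/9) = -82/3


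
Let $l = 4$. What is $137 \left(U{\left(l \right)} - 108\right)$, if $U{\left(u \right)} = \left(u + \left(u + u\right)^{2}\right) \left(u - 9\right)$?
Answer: $-61376$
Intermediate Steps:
$U{\left(u \right)} = \left(-9 + u\right) \left(u + 4 u^{2}\right)$ ($U{\left(u \right)} = \left(u + \left(2 u\right)^{2}\right) \left(-9 + u\right) = \left(u + 4 u^{2}\right) \left(-9 + u\right) = \left(-9 + u\right) \left(u + 4 u^{2}\right)$)
$137 \left(U{\left(l \right)} - 108\right) = 137 \left(4 \left(-9 - 140 + 4 \cdot 4^{2}\right) - 108\right) = 137 \left(4 \left(-9 - 140 + 4 \cdot 16\right) - 108\right) = 137 \left(4 \left(-9 - 140 + 64\right) - 108\right) = 137 \left(4 \left(-85\right) - 108\right) = 137 \left(-340 - 108\right) = 137 \left(-448\right) = -61376$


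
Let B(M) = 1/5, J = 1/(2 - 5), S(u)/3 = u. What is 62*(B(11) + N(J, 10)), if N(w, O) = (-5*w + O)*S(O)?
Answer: 108562/5 ≈ 21712.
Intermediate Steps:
S(u) = 3*u
J = -1/3 (J = 1/(-3) = -1/3 ≈ -0.33333)
N(w, O) = 3*O*(O - 5*w) (N(w, O) = (-5*w + O)*(3*O) = (O - 5*w)*(3*O) = 3*O*(O - 5*w))
B(M) = 1/5
62*(B(11) + N(J, 10)) = 62*(1/5 + 3*10*(10 - 5*(-1/3))) = 62*(1/5 + 3*10*(10 + 5/3)) = 62*(1/5 + 3*10*(35/3)) = 62*(1/5 + 350) = 62*(1751/5) = 108562/5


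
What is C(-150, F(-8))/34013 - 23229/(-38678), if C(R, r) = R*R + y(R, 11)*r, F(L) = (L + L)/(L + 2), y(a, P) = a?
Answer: 1644871777/1315554814 ≈ 1.2503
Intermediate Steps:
F(L) = 2*L/(2 + L) (F(L) = (2*L)/(2 + L) = 2*L/(2 + L))
C(R, r) = R² + R*r (C(R, r) = R*R + R*r = R² + R*r)
C(-150, F(-8))/34013 - 23229/(-38678) = -150*(-150 + 2*(-8)/(2 - 8))/34013 - 23229/(-38678) = -150*(-150 + 2*(-8)/(-6))*(1/34013) - 23229*(-1/38678) = -150*(-150 + 2*(-8)*(-⅙))*(1/34013) + 23229/38678 = -150*(-150 + 8/3)*(1/34013) + 23229/38678 = -150*(-442/3)*(1/34013) + 23229/38678 = 22100*(1/34013) + 23229/38678 = 22100/34013 + 23229/38678 = 1644871777/1315554814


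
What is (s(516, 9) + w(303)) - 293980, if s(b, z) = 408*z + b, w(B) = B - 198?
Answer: -289687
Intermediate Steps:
w(B) = -198 + B
s(b, z) = b + 408*z
(s(516, 9) + w(303)) - 293980 = ((516 + 408*9) + (-198 + 303)) - 293980 = ((516 + 3672) + 105) - 293980 = (4188 + 105) - 293980 = 4293 - 293980 = -289687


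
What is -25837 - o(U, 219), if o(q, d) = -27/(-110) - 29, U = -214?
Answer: -2838907/110 ≈ -25808.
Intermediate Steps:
o(q, d) = -3163/110 (o(q, d) = -27*(-1/110) - 29 = 27/110 - 29 = -3163/110)
-25837 - o(U, 219) = -25837 - 1*(-3163/110) = -25837 + 3163/110 = -2838907/110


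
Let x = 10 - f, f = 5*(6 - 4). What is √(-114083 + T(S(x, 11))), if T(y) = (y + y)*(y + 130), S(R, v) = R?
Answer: I*√114083 ≈ 337.76*I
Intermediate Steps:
f = 10 (f = 5*2 = 10)
x = 0 (x = 10 - 1*10 = 10 - 10 = 0)
T(y) = 2*y*(130 + y) (T(y) = (2*y)*(130 + y) = 2*y*(130 + y))
√(-114083 + T(S(x, 11))) = √(-114083 + 2*0*(130 + 0)) = √(-114083 + 2*0*130) = √(-114083 + 0) = √(-114083) = I*√114083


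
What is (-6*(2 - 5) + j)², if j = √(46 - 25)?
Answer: 345 + 36*√21 ≈ 509.97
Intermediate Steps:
j = √21 ≈ 4.5826
(-6*(2 - 5) + j)² = (-6*(2 - 5) + √21)² = (-6*(-3) + √21)² = (18 + √21)²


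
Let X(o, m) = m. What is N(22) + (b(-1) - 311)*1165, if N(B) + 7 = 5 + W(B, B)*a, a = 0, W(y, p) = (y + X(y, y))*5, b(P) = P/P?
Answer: -361152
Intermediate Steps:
b(P) = 1
W(y, p) = 10*y (W(y, p) = (y + y)*5 = (2*y)*5 = 10*y)
N(B) = -2 (N(B) = -7 + (5 + (10*B)*0) = -7 + (5 + 0) = -7 + 5 = -2)
N(22) + (b(-1) - 311)*1165 = -2 + (1 - 311)*1165 = -2 - 310*1165 = -2 - 361150 = -361152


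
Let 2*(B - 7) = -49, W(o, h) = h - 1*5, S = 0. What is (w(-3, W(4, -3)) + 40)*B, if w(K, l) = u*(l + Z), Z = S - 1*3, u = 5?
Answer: 525/2 ≈ 262.50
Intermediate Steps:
W(o, h) = -5 + h (W(o, h) = h - 5 = -5 + h)
B = -35/2 (B = 7 + (1/2)*(-49) = 7 - 49/2 = -35/2 ≈ -17.500)
Z = -3 (Z = 0 - 1*3 = 0 - 3 = -3)
w(K, l) = -15 + 5*l (w(K, l) = 5*(l - 3) = 5*(-3 + l) = -15 + 5*l)
(w(-3, W(4, -3)) + 40)*B = ((-15 + 5*(-5 - 3)) + 40)*(-35/2) = ((-15 + 5*(-8)) + 40)*(-35/2) = ((-15 - 40) + 40)*(-35/2) = (-55 + 40)*(-35/2) = -15*(-35/2) = 525/2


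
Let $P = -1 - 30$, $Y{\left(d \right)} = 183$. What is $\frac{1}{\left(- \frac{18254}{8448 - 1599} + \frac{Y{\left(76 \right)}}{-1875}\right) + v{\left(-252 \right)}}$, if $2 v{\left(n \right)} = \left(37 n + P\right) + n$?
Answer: $- \frac{8561250}{41147617453} \approx -0.00020806$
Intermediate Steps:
$P = -31$
$v{\left(n \right)} = - \frac{31}{2} + 19 n$ ($v{\left(n \right)} = \frac{\left(37 n - 31\right) + n}{2} = \frac{\left(-31 + 37 n\right) + n}{2} = \frac{-31 + 38 n}{2} = - \frac{31}{2} + 19 n$)
$\frac{1}{\left(- \frac{18254}{8448 - 1599} + \frac{Y{\left(76 \right)}}{-1875}\right) + v{\left(-252 \right)}} = \frac{1}{\left(- \frac{18254}{8448 - 1599} + \frac{183}{-1875}\right) + \left(- \frac{31}{2} + 19 \left(-252\right)\right)} = \frac{1}{\left(- \frac{18254}{8448 - 1599} + 183 \left(- \frac{1}{1875}\right)\right) - \frac{9607}{2}} = \frac{1}{\left(- \frac{18254}{6849} - \frac{61}{625}\right) - \frac{9607}{2}} = \frac{1}{- \frac{11826539}{4280625} - \frac{9607}{2}} = \frac{1}{- \frac{41147617453}{8561250}} = - \frac{8561250}{41147617453}$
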